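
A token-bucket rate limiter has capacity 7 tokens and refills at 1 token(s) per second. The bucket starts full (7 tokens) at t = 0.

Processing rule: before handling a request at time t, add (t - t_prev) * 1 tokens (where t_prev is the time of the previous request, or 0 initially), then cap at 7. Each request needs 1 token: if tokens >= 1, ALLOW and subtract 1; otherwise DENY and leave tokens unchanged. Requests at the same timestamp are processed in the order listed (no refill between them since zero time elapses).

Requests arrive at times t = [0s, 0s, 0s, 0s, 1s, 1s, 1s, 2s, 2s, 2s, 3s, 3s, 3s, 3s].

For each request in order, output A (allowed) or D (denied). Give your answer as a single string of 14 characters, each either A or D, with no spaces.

Simulating step by step:
  req#1 t=0s: ALLOW
  req#2 t=0s: ALLOW
  req#3 t=0s: ALLOW
  req#4 t=0s: ALLOW
  req#5 t=1s: ALLOW
  req#6 t=1s: ALLOW
  req#7 t=1s: ALLOW
  req#8 t=2s: ALLOW
  req#9 t=2s: ALLOW
  req#10 t=2s: DENY
  req#11 t=3s: ALLOW
  req#12 t=3s: DENY
  req#13 t=3s: DENY
  req#14 t=3s: DENY

Answer: AAAAAAAAADADDD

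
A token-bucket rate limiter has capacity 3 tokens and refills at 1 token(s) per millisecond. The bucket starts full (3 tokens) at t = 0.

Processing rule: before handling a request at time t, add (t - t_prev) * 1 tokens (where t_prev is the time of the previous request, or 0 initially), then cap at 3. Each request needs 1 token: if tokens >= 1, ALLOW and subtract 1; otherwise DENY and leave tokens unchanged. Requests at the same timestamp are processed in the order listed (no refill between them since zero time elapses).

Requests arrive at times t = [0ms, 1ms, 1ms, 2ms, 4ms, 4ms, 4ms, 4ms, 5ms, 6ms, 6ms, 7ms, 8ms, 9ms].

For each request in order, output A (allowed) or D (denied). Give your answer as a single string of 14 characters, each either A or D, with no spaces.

Answer: AAAAAAADAADAAA

Derivation:
Simulating step by step:
  req#1 t=0ms: ALLOW
  req#2 t=1ms: ALLOW
  req#3 t=1ms: ALLOW
  req#4 t=2ms: ALLOW
  req#5 t=4ms: ALLOW
  req#6 t=4ms: ALLOW
  req#7 t=4ms: ALLOW
  req#8 t=4ms: DENY
  req#9 t=5ms: ALLOW
  req#10 t=6ms: ALLOW
  req#11 t=6ms: DENY
  req#12 t=7ms: ALLOW
  req#13 t=8ms: ALLOW
  req#14 t=9ms: ALLOW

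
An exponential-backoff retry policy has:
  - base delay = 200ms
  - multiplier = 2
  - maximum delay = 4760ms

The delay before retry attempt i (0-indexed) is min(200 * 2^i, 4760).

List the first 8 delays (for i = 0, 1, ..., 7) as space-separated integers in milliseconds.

Computing each delay:
  i=0: min(200*2^0, 4760) = 200
  i=1: min(200*2^1, 4760) = 400
  i=2: min(200*2^2, 4760) = 800
  i=3: min(200*2^3, 4760) = 1600
  i=4: min(200*2^4, 4760) = 3200
  i=5: min(200*2^5, 4760) = 4760
  i=6: min(200*2^6, 4760) = 4760
  i=7: min(200*2^7, 4760) = 4760

Answer: 200 400 800 1600 3200 4760 4760 4760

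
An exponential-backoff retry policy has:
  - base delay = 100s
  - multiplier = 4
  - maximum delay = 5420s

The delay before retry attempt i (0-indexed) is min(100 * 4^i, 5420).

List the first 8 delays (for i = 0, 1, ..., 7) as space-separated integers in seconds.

Computing each delay:
  i=0: min(100*4^0, 5420) = 100
  i=1: min(100*4^1, 5420) = 400
  i=2: min(100*4^2, 5420) = 1600
  i=3: min(100*4^3, 5420) = 5420
  i=4: min(100*4^4, 5420) = 5420
  i=5: min(100*4^5, 5420) = 5420
  i=6: min(100*4^6, 5420) = 5420
  i=7: min(100*4^7, 5420) = 5420

Answer: 100 400 1600 5420 5420 5420 5420 5420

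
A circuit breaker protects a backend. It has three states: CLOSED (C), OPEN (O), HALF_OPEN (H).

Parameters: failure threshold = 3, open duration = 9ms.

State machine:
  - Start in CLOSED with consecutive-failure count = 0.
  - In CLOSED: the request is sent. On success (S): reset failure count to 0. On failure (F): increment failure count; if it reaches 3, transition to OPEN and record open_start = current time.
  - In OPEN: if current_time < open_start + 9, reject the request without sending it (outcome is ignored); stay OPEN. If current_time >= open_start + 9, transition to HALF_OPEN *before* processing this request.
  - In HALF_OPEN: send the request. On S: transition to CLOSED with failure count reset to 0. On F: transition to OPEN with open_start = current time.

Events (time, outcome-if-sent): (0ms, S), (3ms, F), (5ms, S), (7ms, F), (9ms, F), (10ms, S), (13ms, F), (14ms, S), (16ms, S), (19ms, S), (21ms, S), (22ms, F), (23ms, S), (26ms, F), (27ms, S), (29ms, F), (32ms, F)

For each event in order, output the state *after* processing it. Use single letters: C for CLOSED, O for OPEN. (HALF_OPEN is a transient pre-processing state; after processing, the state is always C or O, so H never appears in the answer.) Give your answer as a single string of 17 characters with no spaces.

State after each event:
  event#1 t=0ms outcome=S: state=CLOSED
  event#2 t=3ms outcome=F: state=CLOSED
  event#3 t=5ms outcome=S: state=CLOSED
  event#4 t=7ms outcome=F: state=CLOSED
  event#5 t=9ms outcome=F: state=CLOSED
  event#6 t=10ms outcome=S: state=CLOSED
  event#7 t=13ms outcome=F: state=CLOSED
  event#8 t=14ms outcome=S: state=CLOSED
  event#9 t=16ms outcome=S: state=CLOSED
  event#10 t=19ms outcome=S: state=CLOSED
  event#11 t=21ms outcome=S: state=CLOSED
  event#12 t=22ms outcome=F: state=CLOSED
  event#13 t=23ms outcome=S: state=CLOSED
  event#14 t=26ms outcome=F: state=CLOSED
  event#15 t=27ms outcome=S: state=CLOSED
  event#16 t=29ms outcome=F: state=CLOSED
  event#17 t=32ms outcome=F: state=CLOSED

Answer: CCCCCCCCCCCCCCCCC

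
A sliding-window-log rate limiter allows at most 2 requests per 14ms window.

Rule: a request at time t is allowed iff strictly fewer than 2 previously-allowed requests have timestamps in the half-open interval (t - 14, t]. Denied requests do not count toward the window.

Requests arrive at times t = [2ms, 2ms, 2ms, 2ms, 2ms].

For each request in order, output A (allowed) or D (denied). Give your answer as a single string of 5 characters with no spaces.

Answer: AADDD

Derivation:
Tracking allowed requests in the window:
  req#1 t=2ms: ALLOW
  req#2 t=2ms: ALLOW
  req#3 t=2ms: DENY
  req#4 t=2ms: DENY
  req#5 t=2ms: DENY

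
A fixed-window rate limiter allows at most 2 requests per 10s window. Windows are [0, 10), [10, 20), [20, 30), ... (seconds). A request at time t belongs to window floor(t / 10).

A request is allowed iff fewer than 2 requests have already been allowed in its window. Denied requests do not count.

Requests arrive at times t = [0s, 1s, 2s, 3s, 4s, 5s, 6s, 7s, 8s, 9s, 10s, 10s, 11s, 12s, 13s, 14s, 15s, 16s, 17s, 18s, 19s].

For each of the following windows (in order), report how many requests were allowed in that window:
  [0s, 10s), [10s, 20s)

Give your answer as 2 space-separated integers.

Processing requests:
  req#1 t=0s (window 0): ALLOW
  req#2 t=1s (window 0): ALLOW
  req#3 t=2s (window 0): DENY
  req#4 t=3s (window 0): DENY
  req#5 t=4s (window 0): DENY
  req#6 t=5s (window 0): DENY
  req#7 t=6s (window 0): DENY
  req#8 t=7s (window 0): DENY
  req#9 t=8s (window 0): DENY
  req#10 t=9s (window 0): DENY
  req#11 t=10s (window 1): ALLOW
  req#12 t=10s (window 1): ALLOW
  req#13 t=11s (window 1): DENY
  req#14 t=12s (window 1): DENY
  req#15 t=13s (window 1): DENY
  req#16 t=14s (window 1): DENY
  req#17 t=15s (window 1): DENY
  req#18 t=16s (window 1): DENY
  req#19 t=17s (window 1): DENY
  req#20 t=18s (window 1): DENY
  req#21 t=19s (window 1): DENY

Allowed counts by window: 2 2

Answer: 2 2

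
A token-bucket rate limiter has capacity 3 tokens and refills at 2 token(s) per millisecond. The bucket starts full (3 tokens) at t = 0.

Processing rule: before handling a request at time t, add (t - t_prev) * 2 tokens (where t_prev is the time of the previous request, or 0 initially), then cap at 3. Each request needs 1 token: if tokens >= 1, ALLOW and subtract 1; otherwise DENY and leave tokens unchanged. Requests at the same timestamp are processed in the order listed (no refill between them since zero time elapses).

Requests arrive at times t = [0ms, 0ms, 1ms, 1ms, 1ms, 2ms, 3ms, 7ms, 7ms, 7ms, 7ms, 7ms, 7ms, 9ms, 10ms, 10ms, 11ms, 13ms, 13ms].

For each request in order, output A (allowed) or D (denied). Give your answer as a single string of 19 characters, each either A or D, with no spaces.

Simulating step by step:
  req#1 t=0ms: ALLOW
  req#2 t=0ms: ALLOW
  req#3 t=1ms: ALLOW
  req#4 t=1ms: ALLOW
  req#5 t=1ms: ALLOW
  req#6 t=2ms: ALLOW
  req#7 t=3ms: ALLOW
  req#8 t=7ms: ALLOW
  req#9 t=7ms: ALLOW
  req#10 t=7ms: ALLOW
  req#11 t=7ms: DENY
  req#12 t=7ms: DENY
  req#13 t=7ms: DENY
  req#14 t=9ms: ALLOW
  req#15 t=10ms: ALLOW
  req#16 t=10ms: ALLOW
  req#17 t=11ms: ALLOW
  req#18 t=13ms: ALLOW
  req#19 t=13ms: ALLOW

Answer: AAAAAAAAAADDDAAAAAA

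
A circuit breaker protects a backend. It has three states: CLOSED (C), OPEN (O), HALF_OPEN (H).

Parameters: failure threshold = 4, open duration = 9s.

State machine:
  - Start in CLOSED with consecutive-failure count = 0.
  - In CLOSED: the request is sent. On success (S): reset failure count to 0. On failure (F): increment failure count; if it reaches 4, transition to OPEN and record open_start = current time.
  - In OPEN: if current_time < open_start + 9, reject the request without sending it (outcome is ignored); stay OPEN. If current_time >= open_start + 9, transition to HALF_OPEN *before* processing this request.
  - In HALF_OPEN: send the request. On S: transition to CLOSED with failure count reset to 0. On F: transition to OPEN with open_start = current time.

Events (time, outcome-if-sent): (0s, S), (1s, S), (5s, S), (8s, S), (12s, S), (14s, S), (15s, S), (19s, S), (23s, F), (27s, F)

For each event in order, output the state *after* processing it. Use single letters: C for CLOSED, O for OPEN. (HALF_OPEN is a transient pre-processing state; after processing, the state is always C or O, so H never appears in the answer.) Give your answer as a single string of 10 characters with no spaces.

Answer: CCCCCCCCCC

Derivation:
State after each event:
  event#1 t=0s outcome=S: state=CLOSED
  event#2 t=1s outcome=S: state=CLOSED
  event#3 t=5s outcome=S: state=CLOSED
  event#4 t=8s outcome=S: state=CLOSED
  event#5 t=12s outcome=S: state=CLOSED
  event#6 t=14s outcome=S: state=CLOSED
  event#7 t=15s outcome=S: state=CLOSED
  event#8 t=19s outcome=S: state=CLOSED
  event#9 t=23s outcome=F: state=CLOSED
  event#10 t=27s outcome=F: state=CLOSED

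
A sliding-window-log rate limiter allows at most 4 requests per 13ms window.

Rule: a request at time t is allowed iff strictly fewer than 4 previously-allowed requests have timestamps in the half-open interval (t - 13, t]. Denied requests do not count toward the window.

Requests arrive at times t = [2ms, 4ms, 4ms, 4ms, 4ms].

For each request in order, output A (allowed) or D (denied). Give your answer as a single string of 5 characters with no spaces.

Answer: AAAAD

Derivation:
Tracking allowed requests in the window:
  req#1 t=2ms: ALLOW
  req#2 t=4ms: ALLOW
  req#3 t=4ms: ALLOW
  req#4 t=4ms: ALLOW
  req#5 t=4ms: DENY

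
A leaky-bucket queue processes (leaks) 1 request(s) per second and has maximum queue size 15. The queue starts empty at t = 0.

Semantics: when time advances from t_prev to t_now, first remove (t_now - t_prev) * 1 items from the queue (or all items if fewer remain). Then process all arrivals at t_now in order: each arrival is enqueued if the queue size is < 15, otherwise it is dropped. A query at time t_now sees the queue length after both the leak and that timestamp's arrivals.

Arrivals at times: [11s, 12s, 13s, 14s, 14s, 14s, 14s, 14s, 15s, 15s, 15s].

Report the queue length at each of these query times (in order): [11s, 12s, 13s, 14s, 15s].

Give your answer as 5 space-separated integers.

Queue lengths at query times:
  query t=11s: backlog = 1
  query t=12s: backlog = 1
  query t=13s: backlog = 1
  query t=14s: backlog = 5
  query t=15s: backlog = 7

Answer: 1 1 1 5 7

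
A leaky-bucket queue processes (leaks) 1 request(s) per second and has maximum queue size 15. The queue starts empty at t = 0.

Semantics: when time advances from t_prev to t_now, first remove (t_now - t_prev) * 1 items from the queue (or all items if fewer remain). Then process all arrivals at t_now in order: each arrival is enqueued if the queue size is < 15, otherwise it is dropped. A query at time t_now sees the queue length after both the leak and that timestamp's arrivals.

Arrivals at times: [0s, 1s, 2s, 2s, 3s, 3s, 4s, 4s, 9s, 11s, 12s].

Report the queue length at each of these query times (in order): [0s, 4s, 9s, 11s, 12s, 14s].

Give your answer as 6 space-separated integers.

Queue lengths at query times:
  query t=0s: backlog = 1
  query t=4s: backlog = 4
  query t=9s: backlog = 1
  query t=11s: backlog = 1
  query t=12s: backlog = 1
  query t=14s: backlog = 0

Answer: 1 4 1 1 1 0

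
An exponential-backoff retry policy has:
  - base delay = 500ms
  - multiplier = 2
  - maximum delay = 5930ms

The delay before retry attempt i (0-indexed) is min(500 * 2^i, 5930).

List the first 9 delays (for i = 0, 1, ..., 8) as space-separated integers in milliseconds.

Answer: 500 1000 2000 4000 5930 5930 5930 5930 5930

Derivation:
Computing each delay:
  i=0: min(500*2^0, 5930) = 500
  i=1: min(500*2^1, 5930) = 1000
  i=2: min(500*2^2, 5930) = 2000
  i=3: min(500*2^3, 5930) = 4000
  i=4: min(500*2^4, 5930) = 5930
  i=5: min(500*2^5, 5930) = 5930
  i=6: min(500*2^6, 5930) = 5930
  i=7: min(500*2^7, 5930) = 5930
  i=8: min(500*2^8, 5930) = 5930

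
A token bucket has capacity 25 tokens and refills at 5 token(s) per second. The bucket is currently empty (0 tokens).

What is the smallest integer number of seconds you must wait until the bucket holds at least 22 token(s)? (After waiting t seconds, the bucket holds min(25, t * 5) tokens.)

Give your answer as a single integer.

Need t * 5 >= 22, so t >= 22/5.
Smallest integer t = ceil(22/5) = 5.

Answer: 5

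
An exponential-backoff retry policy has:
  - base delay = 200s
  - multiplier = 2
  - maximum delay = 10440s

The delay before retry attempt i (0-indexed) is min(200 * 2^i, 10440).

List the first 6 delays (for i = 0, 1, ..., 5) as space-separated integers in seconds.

Computing each delay:
  i=0: min(200*2^0, 10440) = 200
  i=1: min(200*2^1, 10440) = 400
  i=2: min(200*2^2, 10440) = 800
  i=3: min(200*2^3, 10440) = 1600
  i=4: min(200*2^4, 10440) = 3200
  i=5: min(200*2^5, 10440) = 6400

Answer: 200 400 800 1600 3200 6400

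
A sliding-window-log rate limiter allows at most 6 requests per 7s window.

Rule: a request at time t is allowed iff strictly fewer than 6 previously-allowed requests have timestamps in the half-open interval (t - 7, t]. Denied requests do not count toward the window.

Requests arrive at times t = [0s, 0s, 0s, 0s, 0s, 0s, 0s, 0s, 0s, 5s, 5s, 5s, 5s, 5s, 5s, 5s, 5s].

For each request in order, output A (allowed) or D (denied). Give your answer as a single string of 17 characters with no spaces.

Tracking allowed requests in the window:
  req#1 t=0s: ALLOW
  req#2 t=0s: ALLOW
  req#3 t=0s: ALLOW
  req#4 t=0s: ALLOW
  req#5 t=0s: ALLOW
  req#6 t=0s: ALLOW
  req#7 t=0s: DENY
  req#8 t=0s: DENY
  req#9 t=0s: DENY
  req#10 t=5s: DENY
  req#11 t=5s: DENY
  req#12 t=5s: DENY
  req#13 t=5s: DENY
  req#14 t=5s: DENY
  req#15 t=5s: DENY
  req#16 t=5s: DENY
  req#17 t=5s: DENY

Answer: AAAAAADDDDDDDDDDD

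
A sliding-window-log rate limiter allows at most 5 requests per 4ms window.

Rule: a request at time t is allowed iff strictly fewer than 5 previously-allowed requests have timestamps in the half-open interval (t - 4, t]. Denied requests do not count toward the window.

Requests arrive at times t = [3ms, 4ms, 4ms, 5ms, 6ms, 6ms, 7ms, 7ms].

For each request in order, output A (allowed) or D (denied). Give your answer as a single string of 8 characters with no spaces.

Answer: AAAAADAD

Derivation:
Tracking allowed requests in the window:
  req#1 t=3ms: ALLOW
  req#2 t=4ms: ALLOW
  req#3 t=4ms: ALLOW
  req#4 t=5ms: ALLOW
  req#5 t=6ms: ALLOW
  req#6 t=6ms: DENY
  req#7 t=7ms: ALLOW
  req#8 t=7ms: DENY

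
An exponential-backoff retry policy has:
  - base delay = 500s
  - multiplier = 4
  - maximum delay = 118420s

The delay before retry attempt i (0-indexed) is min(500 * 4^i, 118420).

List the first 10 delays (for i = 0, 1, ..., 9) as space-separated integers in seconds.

Answer: 500 2000 8000 32000 118420 118420 118420 118420 118420 118420

Derivation:
Computing each delay:
  i=0: min(500*4^0, 118420) = 500
  i=1: min(500*4^1, 118420) = 2000
  i=2: min(500*4^2, 118420) = 8000
  i=3: min(500*4^3, 118420) = 32000
  i=4: min(500*4^4, 118420) = 118420
  i=5: min(500*4^5, 118420) = 118420
  i=6: min(500*4^6, 118420) = 118420
  i=7: min(500*4^7, 118420) = 118420
  i=8: min(500*4^8, 118420) = 118420
  i=9: min(500*4^9, 118420) = 118420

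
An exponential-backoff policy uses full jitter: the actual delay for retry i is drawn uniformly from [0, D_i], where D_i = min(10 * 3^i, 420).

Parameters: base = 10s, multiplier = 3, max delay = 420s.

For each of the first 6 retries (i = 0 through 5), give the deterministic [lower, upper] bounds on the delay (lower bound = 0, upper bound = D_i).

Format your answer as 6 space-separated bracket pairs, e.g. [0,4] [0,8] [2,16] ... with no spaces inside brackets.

Computing bounds per retry:
  i=0: D_i=min(10*3^0,420)=10, bounds=[0,10]
  i=1: D_i=min(10*3^1,420)=30, bounds=[0,30]
  i=2: D_i=min(10*3^2,420)=90, bounds=[0,90]
  i=3: D_i=min(10*3^3,420)=270, bounds=[0,270]
  i=4: D_i=min(10*3^4,420)=420, bounds=[0,420]
  i=5: D_i=min(10*3^5,420)=420, bounds=[0,420]

Answer: [0,10] [0,30] [0,90] [0,270] [0,420] [0,420]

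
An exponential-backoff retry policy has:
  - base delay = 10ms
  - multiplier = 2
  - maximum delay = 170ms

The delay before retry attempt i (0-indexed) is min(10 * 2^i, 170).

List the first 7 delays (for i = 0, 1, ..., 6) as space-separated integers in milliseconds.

Answer: 10 20 40 80 160 170 170

Derivation:
Computing each delay:
  i=0: min(10*2^0, 170) = 10
  i=1: min(10*2^1, 170) = 20
  i=2: min(10*2^2, 170) = 40
  i=3: min(10*2^3, 170) = 80
  i=4: min(10*2^4, 170) = 160
  i=5: min(10*2^5, 170) = 170
  i=6: min(10*2^6, 170) = 170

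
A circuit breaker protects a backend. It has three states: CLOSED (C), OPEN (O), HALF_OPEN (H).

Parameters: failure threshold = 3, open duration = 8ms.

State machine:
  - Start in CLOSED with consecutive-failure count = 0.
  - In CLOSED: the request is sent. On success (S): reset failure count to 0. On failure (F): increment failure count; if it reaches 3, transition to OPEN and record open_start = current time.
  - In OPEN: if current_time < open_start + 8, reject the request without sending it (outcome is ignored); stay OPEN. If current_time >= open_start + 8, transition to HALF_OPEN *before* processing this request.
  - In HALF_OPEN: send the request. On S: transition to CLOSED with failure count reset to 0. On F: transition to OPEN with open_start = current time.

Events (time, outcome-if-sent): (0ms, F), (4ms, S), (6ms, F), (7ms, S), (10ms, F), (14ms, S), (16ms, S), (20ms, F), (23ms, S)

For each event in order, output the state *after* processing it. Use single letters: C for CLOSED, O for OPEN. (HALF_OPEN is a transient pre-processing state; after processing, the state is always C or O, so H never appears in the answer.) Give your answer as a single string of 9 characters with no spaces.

Answer: CCCCCCCCC

Derivation:
State after each event:
  event#1 t=0ms outcome=F: state=CLOSED
  event#2 t=4ms outcome=S: state=CLOSED
  event#3 t=6ms outcome=F: state=CLOSED
  event#4 t=7ms outcome=S: state=CLOSED
  event#5 t=10ms outcome=F: state=CLOSED
  event#6 t=14ms outcome=S: state=CLOSED
  event#7 t=16ms outcome=S: state=CLOSED
  event#8 t=20ms outcome=F: state=CLOSED
  event#9 t=23ms outcome=S: state=CLOSED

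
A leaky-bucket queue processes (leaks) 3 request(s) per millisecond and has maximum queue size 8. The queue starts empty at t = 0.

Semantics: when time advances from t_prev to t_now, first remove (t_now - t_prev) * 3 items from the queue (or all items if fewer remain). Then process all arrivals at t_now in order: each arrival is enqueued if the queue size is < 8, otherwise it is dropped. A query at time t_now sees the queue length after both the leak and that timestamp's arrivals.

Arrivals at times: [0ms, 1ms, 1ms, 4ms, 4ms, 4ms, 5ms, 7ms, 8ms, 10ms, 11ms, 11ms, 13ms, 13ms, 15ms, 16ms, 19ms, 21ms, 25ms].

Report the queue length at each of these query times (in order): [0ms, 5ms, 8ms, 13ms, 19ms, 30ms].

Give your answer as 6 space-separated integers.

Answer: 1 1 1 2 1 0

Derivation:
Queue lengths at query times:
  query t=0ms: backlog = 1
  query t=5ms: backlog = 1
  query t=8ms: backlog = 1
  query t=13ms: backlog = 2
  query t=19ms: backlog = 1
  query t=30ms: backlog = 0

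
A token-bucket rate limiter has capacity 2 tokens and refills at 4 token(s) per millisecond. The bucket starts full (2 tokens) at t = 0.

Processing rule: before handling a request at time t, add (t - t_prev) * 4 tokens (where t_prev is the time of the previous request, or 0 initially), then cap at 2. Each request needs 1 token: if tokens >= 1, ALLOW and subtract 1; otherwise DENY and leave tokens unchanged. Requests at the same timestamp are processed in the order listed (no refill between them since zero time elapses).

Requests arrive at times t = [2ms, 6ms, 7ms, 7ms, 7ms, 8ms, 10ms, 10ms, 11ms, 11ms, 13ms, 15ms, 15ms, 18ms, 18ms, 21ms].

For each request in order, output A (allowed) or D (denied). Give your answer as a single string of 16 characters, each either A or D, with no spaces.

Answer: AAAADAAAAAAAAAAA

Derivation:
Simulating step by step:
  req#1 t=2ms: ALLOW
  req#2 t=6ms: ALLOW
  req#3 t=7ms: ALLOW
  req#4 t=7ms: ALLOW
  req#5 t=7ms: DENY
  req#6 t=8ms: ALLOW
  req#7 t=10ms: ALLOW
  req#8 t=10ms: ALLOW
  req#9 t=11ms: ALLOW
  req#10 t=11ms: ALLOW
  req#11 t=13ms: ALLOW
  req#12 t=15ms: ALLOW
  req#13 t=15ms: ALLOW
  req#14 t=18ms: ALLOW
  req#15 t=18ms: ALLOW
  req#16 t=21ms: ALLOW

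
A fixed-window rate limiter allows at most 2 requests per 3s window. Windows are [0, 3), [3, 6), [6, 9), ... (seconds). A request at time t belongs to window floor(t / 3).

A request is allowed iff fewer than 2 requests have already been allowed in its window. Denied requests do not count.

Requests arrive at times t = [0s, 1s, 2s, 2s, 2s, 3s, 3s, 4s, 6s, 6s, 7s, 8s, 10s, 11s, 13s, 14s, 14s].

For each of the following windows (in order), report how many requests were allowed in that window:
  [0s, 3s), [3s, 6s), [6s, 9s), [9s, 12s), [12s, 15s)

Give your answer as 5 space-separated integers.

Processing requests:
  req#1 t=0s (window 0): ALLOW
  req#2 t=1s (window 0): ALLOW
  req#3 t=2s (window 0): DENY
  req#4 t=2s (window 0): DENY
  req#5 t=2s (window 0): DENY
  req#6 t=3s (window 1): ALLOW
  req#7 t=3s (window 1): ALLOW
  req#8 t=4s (window 1): DENY
  req#9 t=6s (window 2): ALLOW
  req#10 t=6s (window 2): ALLOW
  req#11 t=7s (window 2): DENY
  req#12 t=8s (window 2): DENY
  req#13 t=10s (window 3): ALLOW
  req#14 t=11s (window 3): ALLOW
  req#15 t=13s (window 4): ALLOW
  req#16 t=14s (window 4): ALLOW
  req#17 t=14s (window 4): DENY

Allowed counts by window: 2 2 2 2 2

Answer: 2 2 2 2 2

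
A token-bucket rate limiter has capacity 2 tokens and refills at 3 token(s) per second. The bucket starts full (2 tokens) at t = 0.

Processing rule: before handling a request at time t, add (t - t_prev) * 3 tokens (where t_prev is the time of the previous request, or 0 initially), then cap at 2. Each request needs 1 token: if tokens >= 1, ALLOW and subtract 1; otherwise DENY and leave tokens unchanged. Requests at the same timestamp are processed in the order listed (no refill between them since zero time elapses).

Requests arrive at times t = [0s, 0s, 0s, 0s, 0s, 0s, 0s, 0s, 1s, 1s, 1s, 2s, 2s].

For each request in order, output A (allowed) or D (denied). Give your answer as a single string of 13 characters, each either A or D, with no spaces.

Simulating step by step:
  req#1 t=0s: ALLOW
  req#2 t=0s: ALLOW
  req#3 t=0s: DENY
  req#4 t=0s: DENY
  req#5 t=0s: DENY
  req#6 t=0s: DENY
  req#7 t=0s: DENY
  req#8 t=0s: DENY
  req#9 t=1s: ALLOW
  req#10 t=1s: ALLOW
  req#11 t=1s: DENY
  req#12 t=2s: ALLOW
  req#13 t=2s: ALLOW

Answer: AADDDDDDAADAA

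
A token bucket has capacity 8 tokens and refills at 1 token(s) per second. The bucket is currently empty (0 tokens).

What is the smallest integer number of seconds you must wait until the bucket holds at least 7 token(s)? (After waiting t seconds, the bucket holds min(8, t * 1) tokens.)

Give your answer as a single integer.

Need t * 1 >= 7, so t >= 7/1.
Smallest integer t = ceil(7/1) = 7.

Answer: 7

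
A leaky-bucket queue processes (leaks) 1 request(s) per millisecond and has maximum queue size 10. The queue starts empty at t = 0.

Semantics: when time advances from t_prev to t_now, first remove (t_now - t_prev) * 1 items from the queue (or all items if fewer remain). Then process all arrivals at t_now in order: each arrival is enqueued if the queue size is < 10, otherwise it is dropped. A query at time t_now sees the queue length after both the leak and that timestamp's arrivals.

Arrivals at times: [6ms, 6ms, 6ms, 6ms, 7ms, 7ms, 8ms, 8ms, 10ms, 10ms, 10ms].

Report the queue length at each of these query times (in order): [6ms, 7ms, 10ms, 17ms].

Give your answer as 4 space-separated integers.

Queue lengths at query times:
  query t=6ms: backlog = 4
  query t=7ms: backlog = 5
  query t=10ms: backlog = 7
  query t=17ms: backlog = 0

Answer: 4 5 7 0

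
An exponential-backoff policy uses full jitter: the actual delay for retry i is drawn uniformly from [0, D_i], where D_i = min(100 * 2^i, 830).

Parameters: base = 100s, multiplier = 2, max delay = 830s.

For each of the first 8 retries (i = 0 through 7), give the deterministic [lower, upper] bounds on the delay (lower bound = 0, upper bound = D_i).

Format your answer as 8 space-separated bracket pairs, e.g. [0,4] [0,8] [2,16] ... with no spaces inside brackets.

Computing bounds per retry:
  i=0: D_i=min(100*2^0,830)=100, bounds=[0,100]
  i=1: D_i=min(100*2^1,830)=200, bounds=[0,200]
  i=2: D_i=min(100*2^2,830)=400, bounds=[0,400]
  i=3: D_i=min(100*2^3,830)=800, bounds=[0,800]
  i=4: D_i=min(100*2^4,830)=830, bounds=[0,830]
  i=5: D_i=min(100*2^5,830)=830, bounds=[0,830]
  i=6: D_i=min(100*2^6,830)=830, bounds=[0,830]
  i=7: D_i=min(100*2^7,830)=830, bounds=[0,830]

Answer: [0,100] [0,200] [0,400] [0,800] [0,830] [0,830] [0,830] [0,830]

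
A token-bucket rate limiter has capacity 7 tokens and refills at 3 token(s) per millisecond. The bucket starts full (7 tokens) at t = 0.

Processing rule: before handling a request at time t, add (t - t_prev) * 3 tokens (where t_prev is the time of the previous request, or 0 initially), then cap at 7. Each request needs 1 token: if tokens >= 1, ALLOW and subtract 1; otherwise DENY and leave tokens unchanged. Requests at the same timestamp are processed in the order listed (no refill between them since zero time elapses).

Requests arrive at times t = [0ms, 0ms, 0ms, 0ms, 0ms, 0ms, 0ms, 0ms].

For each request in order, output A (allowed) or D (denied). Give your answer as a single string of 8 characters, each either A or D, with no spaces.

Simulating step by step:
  req#1 t=0ms: ALLOW
  req#2 t=0ms: ALLOW
  req#3 t=0ms: ALLOW
  req#4 t=0ms: ALLOW
  req#5 t=0ms: ALLOW
  req#6 t=0ms: ALLOW
  req#7 t=0ms: ALLOW
  req#8 t=0ms: DENY

Answer: AAAAAAAD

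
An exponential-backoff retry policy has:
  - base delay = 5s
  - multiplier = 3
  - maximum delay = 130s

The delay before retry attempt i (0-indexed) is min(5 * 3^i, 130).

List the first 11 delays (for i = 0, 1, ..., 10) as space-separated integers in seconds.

Answer: 5 15 45 130 130 130 130 130 130 130 130

Derivation:
Computing each delay:
  i=0: min(5*3^0, 130) = 5
  i=1: min(5*3^1, 130) = 15
  i=2: min(5*3^2, 130) = 45
  i=3: min(5*3^3, 130) = 130
  i=4: min(5*3^4, 130) = 130
  i=5: min(5*3^5, 130) = 130
  i=6: min(5*3^6, 130) = 130
  i=7: min(5*3^7, 130) = 130
  i=8: min(5*3^8, 130) = 130
  i=9: min(5*3^9, 130) = 130
  i=10: min(5*3^10, 130) = 130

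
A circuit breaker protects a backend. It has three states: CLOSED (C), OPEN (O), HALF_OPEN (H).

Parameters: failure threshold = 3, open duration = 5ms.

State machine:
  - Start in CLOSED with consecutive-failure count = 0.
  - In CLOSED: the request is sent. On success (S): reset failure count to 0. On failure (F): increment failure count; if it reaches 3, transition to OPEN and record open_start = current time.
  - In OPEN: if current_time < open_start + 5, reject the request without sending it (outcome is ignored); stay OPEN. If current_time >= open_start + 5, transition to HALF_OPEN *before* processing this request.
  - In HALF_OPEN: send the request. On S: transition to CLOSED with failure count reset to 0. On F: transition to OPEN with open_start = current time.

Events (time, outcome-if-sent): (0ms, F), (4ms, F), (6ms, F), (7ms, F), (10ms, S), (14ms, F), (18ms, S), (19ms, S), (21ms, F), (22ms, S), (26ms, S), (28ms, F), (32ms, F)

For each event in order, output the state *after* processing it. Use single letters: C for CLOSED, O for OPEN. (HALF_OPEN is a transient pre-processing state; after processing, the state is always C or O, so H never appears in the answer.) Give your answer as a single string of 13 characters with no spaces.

Answer: CCOOOOOCCCCCC

Derivation:
State after each event:
  event#1 t=0ms outcome=F: state=CLOSED
  event#2 t=4ms outcome=F: state=CLOSED
  event#3 t=6ms outcome=F: state=OPEN
  event#4 t=7ms outcome=F: state=OPEN
  event#5 t=10ms outcome=S: state=OPEN
  event#6 t=14ms outcome=F: state=OPEN
  event#7 t=18ms outcome=S: state=OPEN
  event#8 t=19ms outcome=S: state=CLOSED
  event#9 t=21ms outcome=F: state=CLOSED
  event#10 t=22ms outcome=S: state=CLOSED
  event#11 t=26ms outcome=S: state=CLOSED
  event#12 t=28ms outcome=F: state=CLOSED
  event#13 t=32ms outcome=F: state=CLOSED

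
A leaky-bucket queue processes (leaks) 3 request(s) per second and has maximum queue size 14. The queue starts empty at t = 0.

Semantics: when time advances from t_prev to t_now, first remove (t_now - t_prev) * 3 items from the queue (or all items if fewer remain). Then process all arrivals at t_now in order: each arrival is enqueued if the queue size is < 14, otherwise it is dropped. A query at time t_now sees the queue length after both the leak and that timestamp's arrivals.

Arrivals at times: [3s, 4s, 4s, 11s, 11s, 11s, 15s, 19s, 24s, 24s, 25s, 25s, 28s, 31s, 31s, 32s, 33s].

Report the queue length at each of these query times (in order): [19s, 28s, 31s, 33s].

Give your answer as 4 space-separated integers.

Answer: 1 1 2 1

Derivation:
Queue lengths at query times:
  query t=19s: backlog = 1
  query t=28s: backlog = 1
  query t=31s: backlog = 2
  query t=33s: backlog = 1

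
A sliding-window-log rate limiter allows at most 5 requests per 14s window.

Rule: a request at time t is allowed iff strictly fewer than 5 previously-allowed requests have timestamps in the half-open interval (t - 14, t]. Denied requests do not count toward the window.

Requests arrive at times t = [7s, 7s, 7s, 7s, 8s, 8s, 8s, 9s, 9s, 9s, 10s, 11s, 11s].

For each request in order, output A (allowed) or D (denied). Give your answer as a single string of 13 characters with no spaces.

Tracking allowed requests in the window:
  req#1 t=7s: ALLOW
  req#2 t=7s: ALLOW
  req#3 t=7s: ALLOW
  req#4 t=7s: ALLOW
  req#5 t=8s: ALLOW
  req#6 t=8s: DENY
  req#7 t=8s: DENY
  req#8 t=9s: DENY
  req#9 t=9s: DENY
  req#10 t=9s: DENY
  req#11 t=10s: DENY
  req#12 t=11s: DENY
  req#13 t=11s: DENY

Answer: AAAAADDDDDDDD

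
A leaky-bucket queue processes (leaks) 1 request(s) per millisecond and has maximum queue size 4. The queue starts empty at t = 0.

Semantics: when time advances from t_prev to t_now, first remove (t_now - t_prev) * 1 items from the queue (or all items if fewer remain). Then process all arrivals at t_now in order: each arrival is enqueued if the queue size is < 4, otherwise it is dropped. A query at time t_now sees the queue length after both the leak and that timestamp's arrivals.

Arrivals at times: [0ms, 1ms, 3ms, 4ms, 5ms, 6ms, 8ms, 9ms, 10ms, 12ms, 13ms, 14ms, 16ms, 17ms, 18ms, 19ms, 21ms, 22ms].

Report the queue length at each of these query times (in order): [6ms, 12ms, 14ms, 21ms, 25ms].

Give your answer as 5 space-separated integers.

Queue lengths at query times:
  query t=6ms: backlog = 1
  query t=12ms: backlog = 1
  query t=14ms: backlog = 1
  query t=21ms: backlog = 1
  query t=25ms: backlog = 0

Answer: 1 1 1 1 0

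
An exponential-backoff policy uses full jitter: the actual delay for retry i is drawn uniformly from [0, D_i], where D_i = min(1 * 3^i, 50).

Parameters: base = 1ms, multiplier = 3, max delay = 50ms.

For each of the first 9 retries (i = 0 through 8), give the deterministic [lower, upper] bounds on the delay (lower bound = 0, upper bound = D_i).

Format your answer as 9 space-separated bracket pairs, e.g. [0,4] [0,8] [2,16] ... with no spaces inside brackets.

Computing bounds per retry:
  i=0: D_i=min(1*3^0,50)=1, bounds=[0,1]
  i=1: D_i=min(1*3^1,50)=3, bounds=[0,3]
  i=2: D_i=min(1*3^2,50)=9, bounds=[0,9]
  i=3: D_i=min(1*3^3,50)=27, bounds=[0,27]
  i=4: D_i=min(1*3^4,50)=50, bounds=[0,50]
  i=5: D_i=min(1*3^5,50)=50, bounds=[0,50]
  i=6: D_i=min(1*3^6,50)=50, bounds=[0,50]
  i=7: D_i=min(1*3^7,50)=50, bounds=[0,50]
  i=8: D_i=min(1*3^8,50)=50, bounds=[0,50]

Answer: [0,1] [0,3] [0,9] [0,27] [0,50] [0,50] [0,50] [0,50] [0,50]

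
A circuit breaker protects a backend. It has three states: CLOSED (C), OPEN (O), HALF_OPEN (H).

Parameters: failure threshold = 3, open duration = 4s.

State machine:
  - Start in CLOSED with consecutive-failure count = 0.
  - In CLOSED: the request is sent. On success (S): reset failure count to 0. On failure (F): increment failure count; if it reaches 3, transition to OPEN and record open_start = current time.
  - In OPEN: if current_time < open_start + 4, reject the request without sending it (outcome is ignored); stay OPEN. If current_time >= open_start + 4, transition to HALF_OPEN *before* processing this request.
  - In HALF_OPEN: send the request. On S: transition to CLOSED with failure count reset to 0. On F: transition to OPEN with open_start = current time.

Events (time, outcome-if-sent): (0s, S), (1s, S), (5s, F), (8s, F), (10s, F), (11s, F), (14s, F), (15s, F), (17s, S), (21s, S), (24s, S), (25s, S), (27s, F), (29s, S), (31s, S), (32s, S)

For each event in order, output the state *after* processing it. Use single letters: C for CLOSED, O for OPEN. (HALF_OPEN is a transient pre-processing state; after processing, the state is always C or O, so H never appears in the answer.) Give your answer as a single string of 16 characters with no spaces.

Answer: CCCCOOOOOCCCCCCC

Derivation:
State after each event:
  event#1 t=0s outcome=S: state=CLOSED
  event#2 t=1s outcome=S: state=CLOSED
  event#3 t=5s outcome=F: state=CLOSED
  event#4 t=8s outcome=F: state=CLOSED
  event#5 t=10s outcome=F: state=OPEN
  event#6 t=11s outcome=F: state=OPEN
  event#7 t=14s outcome=F: state=OPEN
  event#8 t=15s outcome=F: state=OPEN
  event#9 t=17s outcome=S: state=OPEN
  event#10 t=21s outcome=S: state=CLOSED
  event#11 t=24s outcome=S: state=CLOSED
  event#12 t=25s outcome=S: state=CLOSED
  event#13 t=27s outcome=F: state=CLOSED
  event#14 t=29s outcome=S: state=CLOSED
  event#15 t=31s outcome=S: state=CLOSED
  event#16 t=32s outcome=S: state=CLOSED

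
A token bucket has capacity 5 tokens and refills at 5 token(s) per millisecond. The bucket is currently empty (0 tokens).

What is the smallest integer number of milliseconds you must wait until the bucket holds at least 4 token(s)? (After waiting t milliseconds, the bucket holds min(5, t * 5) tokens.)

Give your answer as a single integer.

Need t * 5 >= 4, so t >= 4/5.
Smallest integer t = ceil(4/5) = 1.

Answer: 1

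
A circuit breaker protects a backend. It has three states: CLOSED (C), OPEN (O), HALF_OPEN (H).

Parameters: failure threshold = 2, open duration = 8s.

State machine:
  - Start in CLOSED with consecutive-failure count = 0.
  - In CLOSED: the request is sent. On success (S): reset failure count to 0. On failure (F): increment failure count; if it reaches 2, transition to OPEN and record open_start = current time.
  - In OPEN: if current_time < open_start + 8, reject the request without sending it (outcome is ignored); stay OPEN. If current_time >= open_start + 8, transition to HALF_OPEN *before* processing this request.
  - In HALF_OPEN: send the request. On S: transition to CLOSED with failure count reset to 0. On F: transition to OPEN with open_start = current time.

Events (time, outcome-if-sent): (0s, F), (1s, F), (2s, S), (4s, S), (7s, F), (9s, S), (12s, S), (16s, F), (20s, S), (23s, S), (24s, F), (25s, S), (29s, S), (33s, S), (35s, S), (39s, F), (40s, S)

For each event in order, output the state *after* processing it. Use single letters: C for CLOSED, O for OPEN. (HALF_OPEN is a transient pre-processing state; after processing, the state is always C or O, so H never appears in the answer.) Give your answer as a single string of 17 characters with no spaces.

Answer: COOOOCCCCCCCCCCCC

Derivation:
State after each event:
  event#1 t=0s outcome=F: state=CLOSED
  event#2 t=1s outcome=F: state=OPEN
  event#3 t=2s outcome=S: state=OPEN
  event#4 t=4s outcome=S: state=OPEN
  event#5 t=7s outcome=F: state=OPEN
  event#6 t=9s outcome=S: state=CLOSED
  event#7 t=12s outcome=S: state=CLOSED
  event#8 t=16s outcome=F: state=CLOSED
  event#9 t=20s outcome=S: state=CLOSED
  event#10 t=23s outcome=S: state=CLOSED
  event#11 t=24s outcome=F: state=CLOSED
  event#12 t=25s outcome=S: state=CLOSED
  event#13 t=29s outcome=S: state=CLOSED
  event#14 t=33s outcome=S: state=CLOSED
  event#15 t=35s outcome=S: state=CLOSED
  event#16 t=39s outcome=F: state=CLOSED
  event#17 t=40s outcome=S: state=CLOSED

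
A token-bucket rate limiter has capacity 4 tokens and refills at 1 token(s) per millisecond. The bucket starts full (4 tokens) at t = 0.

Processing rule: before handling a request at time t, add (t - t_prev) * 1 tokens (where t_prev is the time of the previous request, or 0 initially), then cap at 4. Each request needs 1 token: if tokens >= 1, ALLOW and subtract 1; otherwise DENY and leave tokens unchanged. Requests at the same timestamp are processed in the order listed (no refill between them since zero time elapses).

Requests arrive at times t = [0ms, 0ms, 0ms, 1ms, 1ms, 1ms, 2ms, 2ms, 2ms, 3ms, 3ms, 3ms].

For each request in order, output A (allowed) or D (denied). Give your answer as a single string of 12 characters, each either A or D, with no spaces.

Simulating step by step:
  req#1 t=0ms: ALLOW
  req#2 t=0ms: ALLOW
  req#3 t=0ms: ALLOW
  req#4 t=1ms: ALLOW
  req#5 t=1ms: ALLOW
  req#6 t=1ms: DENY
  req#7 t=2ms: ALLOW
  req#8 t=2ms: DENY
  req#9 t=2ms: DENY
  req#10 t=3ms: ALLOW
  req#11 t=3ms: DENY
  req#12 t=3ms: DENY

Answer: AAAAADADDADD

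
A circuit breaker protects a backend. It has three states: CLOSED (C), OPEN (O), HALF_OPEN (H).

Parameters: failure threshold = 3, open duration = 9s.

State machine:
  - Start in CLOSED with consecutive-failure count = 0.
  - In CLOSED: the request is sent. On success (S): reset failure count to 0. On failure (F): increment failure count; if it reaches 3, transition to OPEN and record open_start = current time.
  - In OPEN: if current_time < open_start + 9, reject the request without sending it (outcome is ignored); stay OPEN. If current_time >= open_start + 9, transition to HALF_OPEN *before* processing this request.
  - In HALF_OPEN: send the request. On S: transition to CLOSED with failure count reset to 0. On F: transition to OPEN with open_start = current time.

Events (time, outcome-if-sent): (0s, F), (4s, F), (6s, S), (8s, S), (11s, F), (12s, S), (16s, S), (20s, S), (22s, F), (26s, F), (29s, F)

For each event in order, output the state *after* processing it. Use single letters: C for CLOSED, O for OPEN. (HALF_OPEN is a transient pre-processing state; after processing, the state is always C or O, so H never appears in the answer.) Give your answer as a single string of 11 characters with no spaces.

State after each event:
  event#1 t=0s outcome=F: state=CLOSED
  event#2 t=4s outcome=F: state=CLOSED
  event#3 t=6s outcome=S: state=CLOSED
  event#4 t=8s outcome=S: state=CLOSED
  event#5 t=11s outcome=F: state=CLOSED
  event#6 t=12s outcome=S: state=CLOSED
  event#7 t=16s outcome=S: state=CLOSED
  event#8 t=20s outcome=S: state=CLOSED
  event#9 t=22s outcome=F: state=CLOSED
  event#10 t=26s outcome=F: state=CLOSED
  event#11 t=29s outcome=F: state=OPEN

Answer: CCCCCCCCCCO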